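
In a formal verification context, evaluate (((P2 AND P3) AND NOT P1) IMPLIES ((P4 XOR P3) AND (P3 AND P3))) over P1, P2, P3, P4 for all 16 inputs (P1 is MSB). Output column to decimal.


Formula: (((P2 AND P3) AND NOT P1) IMPLIES ((P4 XOR P3) AND (P3 AND P3))) over P1, P2, P3, P4 (16 rows)
Evaluate each row (bits = P1,P2,P3,P4, MSB first):
  row 0 [0000]: (((0 AND 0) AND NOT 0) IMPLIES ((0 XOR 0) AND (0 AND 0))) -> 1
  row 1 [0001]: (((0 AND 0) AND NOT 0) IMPLIES ((1 XOR 0) AND (0 AND 0))) -> 1
  row 2 [0010]: (((0 AND 1) AND NOT 0) IMPLIES ((0 XOR 1) AND (1 AND 1))) -> 1
  row 3 [0011]: (((0 AND 1) AND NOT 0) IMPLIES ((1 XOR 1) AND (1 AND 1))) -> 1
  row 4 [0100]: (((1 AND 0) AND NOT 0) IMPLIES ((0 XOR 0) AND (0 AND 0))) -> 1
  row 5 [0101]: (((1 AND 0) AND NOT 0) IMPLIES ((1 XOR 0) AND (0 AND 0))) -> 1
  row 6 [0110]: (((1 AND 1) AND NOT 0) IMPLIES ((0 XOR 1) AND (1 AND 1))) -> 1
  row 7 [0111]: (((1 AND 1) AND NOT 0) IMPLIES ((1 XOR 1) AND (1 AND 1))) -> 0
  row 8 [1000]: (((0 AND 0) AND NOT 1) IMPLIES ((0 XOR 0) AND (0 AND 0))) -> 1
  row 9 [1001]: (((0 AND 0) AND NOT 1) IMPLIES ((1 XOR 0) AND (0 AND 0))) -> 1
  row 10 [1010]: (((0 AND 1) AND NOT 1) IMPLIES ((0 XOR 1) AND (1 AND 1))) -> 1
  row 11 [1011]: (((0 AND 1) AND NOT 1) IMPLIES ((1 XOR 1) AND (1 AND 1))) -> 1
  row 12 [1100]: (((1 AND 0) AND NOT 1) IMPLIES ((0 XOR 0) AND (0 AND 0))) -> 1
  row 13 [1101]: (((1 AND 0) AND NOT 1) IMPLIES ((1 XOR 0) AND (0 AND 0))) -> 1
  row 14 [1110]: (((1 AND 1) AND NOT 1) IMPLIES ((0 XOR 1) AND (1 AND 1))) -> 1
  row 15 [1111]: (((1 AND 1) AND NOT 1) IMPLIES ((1 XOR 1) AND (1 AND 1))) -> 1
Full result column, 4 rows per line (P1,P2 fixed per line; P3,P4 runs 00..11 left to right):
  rows 0-3 [P1,P2=00]: 1111  = hex F
  rows 4-7 [P1,P2=01]: 1110  = hex E
  rows 8-11 [P1,P2=10]: 1111  = hex F
  rows 12-15 [P1,P2=11]: 1111  = hex F
Output column (row 0 .. row 15) = 1111111011111111
Output column grouped in 4s = 1111 1110 1111 1111 = 0xFEFF
Convert to decimal digit by digit (value = value*16 + digit):
  F -> 15
  15*16 + 14 (E) = 254
  254*16 + 15 (F) = 4079
  4079*16 + 15 (F) = 65279
Decimal = 65279

65279


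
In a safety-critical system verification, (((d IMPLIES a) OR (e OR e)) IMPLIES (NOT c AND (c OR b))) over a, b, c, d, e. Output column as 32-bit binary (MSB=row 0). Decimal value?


Formula: (((d IMPLIES a) OR (e OR e)) IMPLIES (NOT c AND (c OR b))) over a, b, c, d, e (32 rows)
Evaluate each row (bits = a,b,c,d,e, MSB first):
  row 0 [00000]: (((0 IMPLIES 0) OR (0 OR 0)) IMPLIES (NOT 0 AND (0 OR 0))) -> 0
  row 1 [00001]: (((0 IMPLIES 0) OR (1 OR 1)) IMPLIES (NOT 0 AND (0 OR 0))) -> 0
  row 2 [00010]: (((1 IMPLIES 0) OR (0 OR 0)) IMPLIES (NOT 0 AND (0 OR 0))) -> 1
  row 3 [00011]: (((1 IMPLIES 0) OR (1 OR 1)) IMPLIES (NOT 0 AND (0 OR 0))) -> 0
  row 4 [00100]: (((0 IMPLIES 0) OR (0 OR 0)) IMPLIES (NOT 1 AND (1 OR 0))) -> 0
  row 5 [00101]: (((0 IMPLIES 0) OR (1 OR 1)) IMPLIES (NOT 1 AND (1 OR 0))) -> 0
  row 6 [00110]: (((1 IMPLIES 0) OR (0 OR 0)) IMPLIES (NOT 1 AND (1 OR 0))) -> 1
  row 7 [00111]: (((1 IMPLIES 0) OR (1 OR 1)) IMPLIES (NOT 1 AND (1 OR 0))) -> 0
  row 8 [01000]: (((0 IMPLIES 0) OR (0 OR 0)) IMPLIES (NOT 0 AND (0 OR 1))) -> 1
  row 9 [01001]: (((0 IMPLIES 0) OR (1 OR 1)) IMPLIES (NOT 0 AND (0 OR 1))) -> 1
  row 10 [01010]: (((1 IMPLIES 0) OR (0 OR 0)) IMPLIES (NOT 0 AND (0 OR 1))) -> 1
  row 11 [01011]: (((1 IMPLIES 0) OR (1 OR 1)) IMPLIES (NOT 0 AND (0 OR 1))) -> 1
  row 12 [01100]: (((0 IMPLIES 0) OR (0 OR 0)) IMPLIES (NOT 1 AND (1 OR 1))) -> 0
  row 13 [01101]: (((0 IMPLIES 0) OR (1 OR 1)) IMPLIES (NOT 1 AND (1 OR 1))) -> 0
  row 14 [01110]: (((1 IMPLIES 0) OR (0 OR 0)) IMPLIES (NOT 1 AND (1 OR 1))) -> 1
  row 15 [01111]: (((1 IMPLIES 0) OR (1 OR 1)) IMPLIES (NOT 1 AND (1 OR 1))) -> 0
  row 16 [10000]: (((0 IMPLIES 1) OR (0 OR 0)) IMPLIES (NOT 0 AND (0 OR 0))) -> 0
  row 17 [10001]: (((0 IMPLIES 1) OR (1 OR 1)) IMPLIES (NOT 0 AND (0 OR 0))) -> 0
  row 18 [10010]: (((1 IMPLIES 1) OR (0 OR 0)) IMPLIES (NOT 0 AND (0 OR 0))) -> 0
  row 19 [10011]: (((1 IMPLIES 1) OR (1 OR 1)) IMPLIES (NOT 0 AND (0 OR 0))) -> 0
  row 20 [10100]: (((0 IMPLIES 1) OR (0 OR 0)) IMPLIES (NOT 1 AND (1 OR 0))) -> 0
  row 21 [10101]: (((0 IMPLIES 1) OR (1 OR 1)) IMPLIES (NOT 1 AND (1 OR 0))) -> 0
  row 22 [10110]: (((1 IMPLIES 1) OR (0 OR 0)) IMPLIES (NOT 1 AND (1 OR 0))) -> 0
  row 23 [10111]: (((1 IMPLIES 1) OR (1 OR 1)) IMPLIES (NOT 1 AND (1 OR 0))) -> 0
  row 24 [11000]: (((0 IMPLIES 1) OR (0 OR 0)) IMPLIES (NOT 0 AND (0 OR 1))) -> 1
  row 25 [11001]: (((0 IMPLIES 1) OR (1 OR 1)) IMPLIES (NOT 0 AND (0 OR 1))) -> 1
  row 26 [11010]: (((1 IMPLIES 1) OR (0 OR 0)) IMPLIES (NOT 0 AND (0 OR 1))) -> 1
  row 27 [11011]: (((1 IMPLIES 1) OR (1 OR 1)) IMPLIES (NOT 0 AND (0 OR 1))) -> 1
  row 28 [11100]: (((0 IMPLIES 1) OR (0 OR 0)) IMPLIES (NOT 1 AND (1 OR 1))) -> 0
  row 29 [11101]: (((0 IMPLIES 1) OR (1 OR 1)) IMPLIES (NOT 1 AND (1 OR 1))) -> 0
  row 30 [11110]: (((1 IMPLIES 1) OR (0 OR 0)) IMPLIES (NOT 1 AND (1 OR 1))) -> 0
  row 31 [11111]: (((1 IMPLIES 1) OR (1 OR 1)) IMPLIES (NOT 1 AND (1 OR 1))) -> 0
Full result column, 4 rows per line (a,b,c fixed per line; d,e runs 00..11 left to right):
  rows 0-3 [a,b,c=000]: 0010  = hex 2
  rows 4-7 [a,b,c=001]: 0010  = hex 2
  rows 8-11 [a,b,c=010]: 1111  = hex F
  rows 12-15 [a,b,c=011]: 0010  = hex 2
  rows 16-19 [a,b,c=100]: 0000  = hex 0
  rows 20-23 [a,b,c=101]: 0000  = hex 0
  rows 24-27 [a,b,c=110]: 1111  = hex F
  rows 28-31 [a,b,c=111]: 0000  = hex 0
Output column (row 0 .. row 31) = 00100010111100100000000011110000
Output column grouped in 4s = 0010 0010 1111 0010 0000 0000 1111 0000 = 0x22F200F0
Convert to decimal digit by digit (value = value*16 + digit):
  2 -> 2
  2*16 + 2 = 34
  34*16 + 15 (F) = 559
  559*16 + 2 = 8946
  8946*16 + 0 = 143136
  143136*16 + 0 = 2290176
  2290176*16 + 15 (F) = 36642831
  36642831*16 + 0 = 586285296
Decimal = 586285296

586285296


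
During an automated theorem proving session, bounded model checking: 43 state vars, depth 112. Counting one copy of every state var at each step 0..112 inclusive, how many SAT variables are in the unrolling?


BMC unrolls to depth k, creating one copy of each state var for steps 0..k.
Step count = 112 + 1 = 113 (steps 0 through 112)
Vars per step = 43
Total = 43 * 113 = 4859

4859


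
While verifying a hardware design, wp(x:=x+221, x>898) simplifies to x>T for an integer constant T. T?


Formula: wp(x:=E, P) = P[E/x] (substitute E for x in postcondition)
Step 1: Postcondition: x>898
Step 2: Substitute x+221 for x: x+221>898
Step 3: Solve for x: x > 898-221 = 677

677


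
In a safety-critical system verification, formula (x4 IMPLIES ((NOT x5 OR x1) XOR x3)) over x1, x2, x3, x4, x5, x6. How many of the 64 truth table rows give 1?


Formula: (x4 IMPLIES ((NOT x5 OR x1) XOR x3)) over 6 vars (64 rows)
Evaluate each row (x1, x2, x3, x4, x5, x6 as bits, MSB first):
  row 0 [000000]: (0 IMPLIES ((NOT 0 OR 0) XOR 0)) -> 1
  row 1 [000001]: (0 IMPLIES ((NOT 0 OR 0) XOR 0)) -> 1
  row 2 [000010]: (0 IMPLIES ((NOT 1 OR 0) XOR 0)) -> 1
  row 3 [000011]: (0 IMPLIES ((NOT 1 OR 0) XOR 0)) -> 1
  row 4 [000100]: (1 IMPLIES ((NOT 0 OR 0) XOR 0)) -> 1
  (every remaining row is evaluated the same way; all 64 results are listed next)
Full result column, 8 rows per line (x1,x2,x3 fixed per line; x4,x5,x6 runs 000..111 left to right):
  rows 0-7 [x1,x2,x3=000]: 11111100  (ones: 6)
  rows 8-15 [x1,x2,x3=001]: 11110011  (ones: 6)
  rows 16-23 [x1,x2,x3=010]: 11111100  (ones: 6)
  rows 24-31 [x1,x2,x3=011]: 11110011  (ones: 6)
  rows 32-39 [x1,x2,x3=100]: 11111111  (ones: 8)
  rows 40-47 [x1,x2,x3=101]: 11110000  (ones: 4)
  rows 48-55 [x1,x2,x3=110]: 11111111  (ones: 8)
  rows 56-63 [x1,x2,x3=111]: 11110000  (ones: 4)
Count of 1-rows = 6+6+6+6+8+4+8+4 = 48

48


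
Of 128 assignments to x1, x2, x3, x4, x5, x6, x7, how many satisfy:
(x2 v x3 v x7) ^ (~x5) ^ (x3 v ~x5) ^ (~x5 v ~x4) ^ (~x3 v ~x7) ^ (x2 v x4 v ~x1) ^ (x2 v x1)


CNF with 7 clauses over 7 vars (128 assignments).
An assignment satisfies CNF iff every clause has >=1 true literal.
Check each row (bits = x1,x2,x3,x4,x5,x6,x7; clause T/F shown):
  row 0 [0000000]: clauses=FTTTTTF -> 0
  row 1 [0000001]: clauses=TTTTTTF -> 0
  row 2 [0000010]: clauses=FTTTTTF -> 0
  row 3 [0000011]: clauses=TTTTTTF -> 0
  row 4 [0000100]: clauses=FFFTTTF -> 0
  (every remaining row is evaluated the same way; all 128 results are listed next)
Full result column, 8 rows per line (x1,x2,x3,x4 fixed per line; x5,x6,x7 runs 000..111 left to right):
  rows 0-7 [x1,x2,x3,x4=0000]: 00000000  (ones: 0)
  rows 8-15 [x1,x2,x3,x4=0001]: 00000000  (ones: 0)
  rows 16-23 [x1,x2,x3,x4=0010]: 00000000  (ones: 0)
  rows 24-31 [x1,x2,x3,x4=0011]: 00000000  (ones: 0)
  rows 32-39 [x1,x2,x3,x4=0100]: 11110000  (ones: 4)
  rows 40-47 [x1,x2,x3,x4=0101]: 11110000  (ones: 4)
  rows 48-55 [x1,x2,x3,x4=0110]: 10100000  (ones: 2)
  rows 56-63 [x1,x2,x3,x4=0111]: 10100000  (ones: 2)
  rows 64-71 [x1,x2,x3,x4=1000]: 00000000  (ones: 0)
  rows 72-79 [x1,x2,x3,x4=1001]: 01010000  (ones: 2)
  rows 80-87 [x1,x2,x3,x4=1010]: 00000000  (ones: 0)
  rows 88-95 [x1,x2,x3,x4=1011]: 10100000  (ones: 2)
  rows 96-103 [x1,x2,x3,x4=1100]: 11110000  (ones: 4)
  rows 104-111 [x1,x2,x3,x4=1101]: 11110000  (ones: 4)
  rows 112-119 [x1,x2,x3,x4=1110]: 10100000  (ones: 2)
  rows 120-127 [x1,x2,x3,x4=1111]: 10100000  (ones: 2)
Satisfying assignments = 0+0+0+0+4+4+2+2+0+2+0+2+4+4+2+2 = 28

28


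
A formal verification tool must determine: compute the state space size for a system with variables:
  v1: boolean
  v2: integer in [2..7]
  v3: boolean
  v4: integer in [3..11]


State space = product of domain sizes of all variables.
Domain sizes:
  v1 (boolean): 2
  v2 (integer in [2..7]): 6
  v3 (boolean): 2
  v4 (integer in [3..11]): 9
Product = 2 * 6 * 2 * 9 = 216

216


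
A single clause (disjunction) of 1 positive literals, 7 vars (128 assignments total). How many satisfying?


Step 1: Total=2^7=128
Step 2: Unsat when all 1 false: 2^6=64
Step 3: Sat=128-64=64

64


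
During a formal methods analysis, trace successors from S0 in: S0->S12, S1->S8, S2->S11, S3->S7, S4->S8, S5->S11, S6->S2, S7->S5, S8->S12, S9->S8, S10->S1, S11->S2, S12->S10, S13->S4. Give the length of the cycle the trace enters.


Trace from S0 until a state repeats:
  S0 -> S12 -> S10 -> S1 -> S8 -> S12
S12 first seen at step 1, revisited at step 5.
Cycle length = 5 - 1 = 4

4


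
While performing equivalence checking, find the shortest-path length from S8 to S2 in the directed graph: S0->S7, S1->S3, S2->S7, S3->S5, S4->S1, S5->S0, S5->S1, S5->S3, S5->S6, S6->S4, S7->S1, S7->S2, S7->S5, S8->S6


BFS layer-by-layer from S8:
  dist 0: {S8}
  dist 1: {S6}
  dist 2: {S4}
  dist 3: {S1}
  dist 4: {S3}
  dist 5: {S5}
  dist 6: {S0}
  dist 7: {S7}
  dist 8: {S2}
  -> S2 reached at distance 8
Shortest path length = 8

8


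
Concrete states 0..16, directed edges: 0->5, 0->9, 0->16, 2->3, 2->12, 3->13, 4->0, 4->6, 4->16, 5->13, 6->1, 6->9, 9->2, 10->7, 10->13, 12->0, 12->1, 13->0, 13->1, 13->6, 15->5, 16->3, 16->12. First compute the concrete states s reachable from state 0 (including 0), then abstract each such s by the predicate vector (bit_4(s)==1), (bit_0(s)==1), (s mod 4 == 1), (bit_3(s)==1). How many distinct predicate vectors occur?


BFS from 0:
Concrete reachable: {0, 1, 2, 3, 5, 6, 9, 12, 13, 16}
Abstract via predicates (bit_4(s)==1), (bit_0(s)==1), (s mod 4 == 1), (bit_3(s)==1):
  (0,0,0,0) <- {0, 2, 6}
  (0,0,0,1) <- {12}
  (0,1,0,0) <- {3}
  (0,1,1,0) <- {1, 5}
  (0,1,1,1) <- {9, 13}
  (1,0,0,0) <- {16}
Distinct abstract states = 6

6


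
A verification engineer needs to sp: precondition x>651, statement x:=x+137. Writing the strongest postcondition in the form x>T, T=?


Formula: sp(P, x:=E) = exists old_x. (x = E[old_x/x]) AND P[old_x/x] (old_x is the value of x before the assignment; eliminate old_x by solving x = E[old_x/x] for old_x)
Step 1: Precondition P: x>651, i.e. old_x > 651
Step 2: Assignment gives x = old_x + 137, so old_x = x - 137
Step 3: Substitute into P: x - 137 > 651
Step 4: Simplify: x > 651+137 = 788

788


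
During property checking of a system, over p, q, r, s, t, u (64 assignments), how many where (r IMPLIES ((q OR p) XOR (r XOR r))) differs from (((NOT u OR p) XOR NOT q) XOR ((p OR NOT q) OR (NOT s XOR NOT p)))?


F1 = (r IMPLIES ((q OR p) XOR (r XOR r)))
F2 = (((NOT u OR p) XOR NOT q) XOR ((p OR NOT q) OR (NOT s XOR NOT p)))
Evaluate both on each of 64 rows (bits = p,q,r,s,t,u):
  row 0 [000000]: F1=1 F2=1 -> 0
  row 1 [000001]: F1=1 F2=0 (differ) -> 1
  row 2 [000010]: F1=1 F2=1 -> 0
  row 3 [000011]: F1=1 F2=0 (differ) -> 1
  row 4 [000100]: F1=1 F2=1 -> 0
  (every remaining row is evaluated the same way; all 64 results are listed next)
Full result column, 8 rows per line (p,q,r fixed per line; s,t,u runs 000..111 left to right):
  rows 0-7 [p,q,r=000]: 01010101  (ones: 4)
  rows 8-15 [p,q,r=001]: 10101010  (ones: 4)
  rows 16-23 [p,q,r=010]: 01011010  (ones: 4)
  rows 24-31 [p,q,r=011]: 01011010  (ones: 4)
  rows 32-39 [p,q,r=100]: 00000000  (ones: 0)
  rows 40-47 [p,q,r=101]: 00000000  (ones: 0)
  rows 48-55 [p,q,r=110]: 11111111  (ones: 8)
  rows 56-63 [p,q,r=111]: 11111111  (ones: 8)
Disagreements = 4+4+4+4+0+0+8+8 = 32

32


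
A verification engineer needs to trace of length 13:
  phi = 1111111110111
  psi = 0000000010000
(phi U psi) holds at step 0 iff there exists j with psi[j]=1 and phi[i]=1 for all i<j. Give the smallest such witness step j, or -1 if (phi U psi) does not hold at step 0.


(phi U psi) at 0: need smallest j with psi[j]=1 and phi[i]=1 for all i in [0,j).
Scan from step 0:
  step 0: phi=1, psi=0 -> continue
  step 1: phi=1, psi=0 -> continue
  step 2: phi=1, psi=0 -> continue
  step 3: phi=1, psi=0 -> continue
  step 8: psi=1 and phi held for [0,8) -> witness found
Witness step = 8

8


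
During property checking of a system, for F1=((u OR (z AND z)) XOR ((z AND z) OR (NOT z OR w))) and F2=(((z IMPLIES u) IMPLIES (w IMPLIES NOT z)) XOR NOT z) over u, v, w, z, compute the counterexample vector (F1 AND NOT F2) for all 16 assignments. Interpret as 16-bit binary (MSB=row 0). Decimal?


F1 = ((u OR (z AND z)) XOR ((z AND z) OR (NOT z OR w)))
F2 = (((z IMPLIES u) IMPLIES (w IMPLIES NOT z)) XOR NOT z)
Counterexample to F1=>F2 is where F1=1 and F2=0.
Evaluate each row (bits = u,v,w,z, MSB first):
  row 0 [0000]: F1=1 F2=0 -> F1&~F2 -> 1
  row 1 [0001]: F1=0 F2=1 -> F1&~F2 -> 0
  row 2 [0010]: F1=1 F2=0 -> F1&~F2 -> 1
  row 3 [0011]: F1=0 F2=1 -> F1&~F2 -> 0
  row 4 [0100]: F1=1 F2=0 -> F1&~F2 -> 1
  row 5 [0101]: F1=0 F2=1 -> F1&~F2 -> 0
  row 6 [0110]: F1=1 F2=0 -> F1&~F2 -> 1
  row 7 [0111]: F1=0 F2=1 -> F1&~F2 -> 0
  row 8 [1000]: F1=0 F2=0 -> F1&~F2 -> 0
  row 9 [1001]: F1=0 F2=1 -> F1&~F2 -> 0
  row 10 [1010]: F1=0 F2=0 -> F1&~F2 -> 0
  row 11 [1011]: F1=0 F2=0 -> F1&~F2 -> 0
  row 12 [1100]: F1=0 F2=0 -> F1&~F2 -> 0
  row 13 [1101]: F1=0 F2=1 -> F1&~F2 -> 0
  row 14 [1110]: F1=0 F2=0 -> F1&~F2 -> 0
  row 15 [1111]: F1=0 F2=0 -> F1&~F2 -> 0
Full result column, 4 rows per line (u,v fixed per line; w,z runs 00..11 left to right):
  rows 0-3 [u,v=00]: 1010  = hex A
  rows 4-7 [u,v=01]: 1010  = hex A
  rows 8-11 [u,v=10]: 0000  = hex 0
  rows 12-15 [u,v=11]: 0000  = hex 0
Counterexample vector (row 0 .. row 15) = 1010101000000000
Output column grouped in 4s = 1010 1010 0000 0000 = 0xAA00
Convert to decimal digit by digit (value = value*16 + digit):
  A -> 10
  10*16 + 10 (A) = 170
  170*16 + 0 = 2720
  2720*16 + 0 = 43520
Decimal = 43520

43520


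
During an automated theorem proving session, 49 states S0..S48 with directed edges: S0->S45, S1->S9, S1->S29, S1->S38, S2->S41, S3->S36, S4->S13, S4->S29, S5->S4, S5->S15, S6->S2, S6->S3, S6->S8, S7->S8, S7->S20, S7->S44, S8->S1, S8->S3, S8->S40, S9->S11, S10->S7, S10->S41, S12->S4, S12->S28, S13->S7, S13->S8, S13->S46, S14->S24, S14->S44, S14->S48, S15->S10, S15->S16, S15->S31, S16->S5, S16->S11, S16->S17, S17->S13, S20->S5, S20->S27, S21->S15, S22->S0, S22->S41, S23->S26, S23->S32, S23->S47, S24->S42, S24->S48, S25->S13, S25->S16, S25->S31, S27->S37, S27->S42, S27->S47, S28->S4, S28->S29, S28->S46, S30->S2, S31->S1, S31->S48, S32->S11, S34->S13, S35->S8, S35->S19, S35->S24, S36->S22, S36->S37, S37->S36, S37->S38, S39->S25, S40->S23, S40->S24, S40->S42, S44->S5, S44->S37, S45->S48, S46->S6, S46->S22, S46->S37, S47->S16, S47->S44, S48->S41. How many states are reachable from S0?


BFS from S0:
  layer 0: {S0}
  layer 1: {S45}
  layer 2: {S48}
  layer 3: {S41}
Reachable set: {S0, S41, S45, S48}
Count = 4

4


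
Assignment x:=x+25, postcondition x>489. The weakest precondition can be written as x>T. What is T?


Formula: wp(x:=E, P) = P[E/x] (substitute E for x in postcondition)
Step 1: Postcondition: x>489
Step 2: Substitute x+25 for x: x+25>489
Step 3: Solve for x: x > 489-25 = 464

464


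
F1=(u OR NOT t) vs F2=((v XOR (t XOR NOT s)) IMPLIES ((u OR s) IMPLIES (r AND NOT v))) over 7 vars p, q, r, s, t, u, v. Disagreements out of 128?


F1 = (u OR NOT t)
F2 = ((v XOR (t XOR NOT s)) IMPLIES ((u OR s) IMPLIES (r AND NOT v)))
Evaluate both on each of 128 rows (bits = p,q,r,s,t,u,v):
  row 0 [0000000]: F1=1 F2=1 -> 0
  row 1 [0000001]: F1=1 F2=1 -> 0
  row 2 [0000010]: F1=1 F2=0 (differ) -> 1
  row 3 [0000011]: F1=1 F2=1 -> 0
  row 4 [0000100]: F1=0 F2=1 (differ) -> 1
  (every remaining row is evaluated the same way; all 128 results are listed next)
Full result column, 8 rows per line (p,q,r,s fixed per line; t,u,v runs 000..111 left to right):
  rows 0-7 [p,q,r,s=0000]: 00101101  (ones: 4)
  rows 8-15 [p,q,r,s=0001]: 01010110  (ones: 4)
  rows 16-23 [p,q,r,s=0010]: 00001101  (ones: 3)
  rows 24-31 [p,q,r,s=0011]: 01011100  (ones: 4)
  rows 32-39 [p,q,r,s=0100]: 00101101  (ones: 4)
  rows 40-47 [p,q,r,s=0101]: 01010110  (ones: 4)
  rows 48-55 [p,q,r,s=0110]: 00001101  (ones: 3)
  rows 56-63 [p,q,r,s=0111]: 01011100  (ones: 4)
  rows 64-71 [p,q,r,s=1000]: 00101101  (ones: 4)
  rows 72-79 [p,q,r,s=1001]: 01010110  (ones: 4)
  rows 80-87 [p,q,r,s=1010]: 00001101  (ones: 3)
  rows 88-95 [p,q,r,s=1011]: 01011100  (ones: 4)
  rows 96-103 [p,q,r,s=1100]: 00101101  (ones: 4)
  rows 104-111 [p,q,r,s=1101]: 01010110  (ones: 4)
  rows 112-119 [p,q,r,s=1110]: 00001101  (ones: 3)
  rows 120-127 [p,q,r,s=1111]: 01011100  (ones: 4)
Disagreements = 4+4+3+4+4+4+3+4+4+4+3+4+4+4+3+4 = 60

60


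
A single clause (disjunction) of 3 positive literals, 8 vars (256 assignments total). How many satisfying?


Step 1: Total=2^8=256
Step 2: Unsat when all 3 false: 2^5=32
Step 3: Sat=256-32=224

224


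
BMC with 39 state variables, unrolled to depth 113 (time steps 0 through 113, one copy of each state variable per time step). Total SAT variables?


BMC unrolls to depth k, creating one copy of each state var for steps 0..k.
Step count = 113 + 1 = 114 (steps 0 through 113)
Vars per step = 39
Total = 39 * 114 = 4446

4446


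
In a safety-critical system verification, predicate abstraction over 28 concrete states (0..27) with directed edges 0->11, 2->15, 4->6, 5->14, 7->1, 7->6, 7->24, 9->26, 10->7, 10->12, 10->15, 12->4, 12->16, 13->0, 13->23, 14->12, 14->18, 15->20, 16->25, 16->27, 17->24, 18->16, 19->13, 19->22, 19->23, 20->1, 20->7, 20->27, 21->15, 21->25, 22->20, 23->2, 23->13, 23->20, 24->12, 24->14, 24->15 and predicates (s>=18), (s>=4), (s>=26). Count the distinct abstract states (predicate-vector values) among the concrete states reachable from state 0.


BFS from 0:
Concrete reachable: {0, 11}
Abstract via predicates (s>=18), (s>=4), (s>=26):
  (0,0,0) <- {0}
  (0,1,0) <- {11}
Distinct abstract states = 2

2


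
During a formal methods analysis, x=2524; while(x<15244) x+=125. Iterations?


Step 1: x goes from 2524 toward 15244 by 125; the body runs while x<15244, so iterations = ceil((bound-start)/step)
Step 2: Distance=12720
Step 3: ceil(12720/125)=102

102


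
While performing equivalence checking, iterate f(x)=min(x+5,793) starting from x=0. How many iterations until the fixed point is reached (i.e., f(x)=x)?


Step 1: x=0, cap=793, increment=5
Step 2: x grows by 5 each step until capped at 793; fixed point is x=793
Step 3: iterations = ceil(793/5) = 159

159


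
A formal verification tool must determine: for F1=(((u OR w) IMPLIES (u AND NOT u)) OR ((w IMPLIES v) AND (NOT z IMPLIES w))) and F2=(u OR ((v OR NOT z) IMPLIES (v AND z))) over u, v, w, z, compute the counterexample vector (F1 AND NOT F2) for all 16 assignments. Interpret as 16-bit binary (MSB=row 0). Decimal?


F1 = (((u OR w) IMPLIES (u AND NOT u)) OR ((w IMPLIES v) AND (NOT z IMPLIES w)))
F2 = (u OR ((v OR NOT z) IMPLIES (v AND z)))
Counterexample to F1=>F2 is where F1=1 and F2=0.
Evaluate each row (bits = u,v,w,z, MSB first):
  row 0 [0000]: F1=1 F2=0 -> F1&~F2 -> 1
  row 1 [0001]: F1=1 F2=1 -> F1&~F2 -> 0
  row 2 [0010]: F1=0 F2=0 -> F1&~F2 -> 0
  row 3 [0011]: F1=0 F2=1 -> F1&~F2 -> 0
  row 4 [0100]: F1=1 F2=0 -> F1&~F2 -> 1
  row 5 [0101]: F1=1 F2=1 -> F1&~F2 -> 0
  row 6 [0110]: F1=1 F2=0 -> F1&~F2 -> 1
  row 7 [0111]: F1=1 F2=1 -> F1&~F2 -> 0
  row 8 [1000]: F1=0 F2=1 -> F1&~F2 -> 0
  row 9 [1001]: F1=1 F2=1 -> F1&~F2 -> 0
  row 10 [1010]: F1=0 F2=1 -> F1&~F2 -> 0
  row 11 [1011]: F1=0 F2=1 -> F1&~F2 -> 0
  row 12 [1100]: F1=0 F2=1 -> F1&~F2 -> 0
  row 13 [1101]: F1=1 F2=1 -> F1&~F2 -> 0
  row 14 [1110]: F1=1 F2=1 -> F1&~F2 -> 0
  row 15 [1111]: F1=1 F2=1 -> F1&~F2 -> 0
Full result column, 4 rows per line (u,v fixed per line; w,z runs 00..11 left to right):
  rows 0-3 [u,v=00]: 1000  = hex 8
  rows 4-7 [u,v=01]: 1010  = hex A
  rows 8-11 [u,v=10]: 0000  = hex 0
  rows 12-15 [u,v=11]: 0000  = hex 0
Counterexample vector (row 0 .. row 15) = 1000101000000000
Output column grouped in 4s = 1000 1010 0000 0000 = 0x8A00
Convert to decimal digit by digit (value = value*16 + digit):
  8 -> 8
  8*16 + 10 (A) = 138
  138*16 + 0 = 2208
  2208*16 + 0 = 35328
Decimal = 35328

35328


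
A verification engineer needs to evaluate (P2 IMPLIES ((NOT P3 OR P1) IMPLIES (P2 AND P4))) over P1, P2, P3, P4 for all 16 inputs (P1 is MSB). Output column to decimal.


Formula: (P2 IMPLIES ((NOT P3 OR P1) IMPLIES (P2 AND P4))) over P1, P2, P3, P4 (16 rows)
Evaluate each row (bits = P1,P2,P3,P4, MSB first):
  row 0 [0000]: (0 IMPLIES ((NOT 0 OR 0) IMPLIES (0 AND 0))) -> 1
  row 1 [0001]: (0 IMPLIES ((NOT 0 OR 0) IMPLIES (0 AND 1))) -> 1
  row 2 [0010]: (0 IMPLIES ((NOT 1 OR 0) IMPLIES (0 AND 0))) -> 1
  row 3 [0011]: (0 IMPLIES ((NOT 1 OR 0) IMPLIES (0 AND 1))) -> 1
  row 4 [0100]: (1 IMPLIES ((NOT 0 OR 0) IMPLIES (1 AND 0))) -> 0
  row 5 [0101]: (1 IMPLIES ((NOT 0 OR 0) IMPLIES (1 AND 1))) -> 1
  row 6 [0110]: (1 IMPLIES ((NOT 1 OR 0) IMPLIES (1 AND 0))) -> 1
  row 7 [0111]: (1 IMPLIES ((NOT 1 OR 0) IMPLIES (1 AND 1))) -> 1
  row 8 [1000]: (0 IMPLIES ((NOT 0 OR 1) IMPLIES (0 AND 0))) -> 1
  row 9 [1001]: (0 IMPLIES ((NOT 0 OR 1) IMPLIES (0 AND 1))) -> 1
  row 10 [1010]: (0 IMPLIES ((NOT 1 OR 1) IMPLIES (0 AND 0))) -> 1
  row 11 [1011]: (0 IMPLIES ((NOT 1 OR 1) IMPLIES (0 AND 1))) -> 1
  row 12 [1100]: (1 IMPLIES ((NOT 0 OR 1) IMPLIES (1 AND 0))) -> 0
  row 13 [1101]: (1 IMPLIES ((NOT 0 OR 1) IMPLIES (1 AND 1))) -> 1
  row 14 [1110]: (1 IMPLIES ((NOT 1 OR 1) IMPLIES (1 AND 0))) -> 0
  row 15 [1111]: (1 IMPLIES ((NOT 1 OR 1) IMPLIES (1 AND 1))) -> 1
Full result column, 4 rows per line (P1,P2 fixed per line; P3,P4 runs 00..11 left to right):
  rows 0-3 [P1,P2=00]: 1111  = hex F
  rows 4-7 [P1,P2=01]: 0111  = hex 7
  rows 8-11 [P1,P2=10]: 1111  = hex F
  rows 12-15 [P1,P2=11]: 0101  = hex 5
Output column (row 0 .. row 15) = 1111011111110101
Output column grouped in 4s = 1111 0111 1111 0101 = 0xF7F5
Convert to decimal digit by digit (value = value*16 + digit):
  F -> 15
  15*16 + 7 = 247
  247*16 + 15 (F) = 3967
  3967*16 + 5 = 63477
Decimal = 63477

63477


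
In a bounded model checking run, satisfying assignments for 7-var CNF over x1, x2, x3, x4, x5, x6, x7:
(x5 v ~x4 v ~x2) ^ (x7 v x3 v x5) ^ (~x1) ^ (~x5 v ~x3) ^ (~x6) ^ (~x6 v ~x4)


CNF with 6 clauses over 7 vars (128 assignments).
An assignment satisfies CNF iff every clause has >=1 true literal.
Check each row (bits = x1,x2,x3,x4,x5,x6,x7; clause T/F shown):
  row 0 [0000000]: clauses=TFTTTT -> 0
  row 1 [0000001]: clauses=TTTTTT -> 1
  row 2 [0000010]: clauses=TFTTFT -> 0
  row 3 [0000011]: clauses=TTTTFT -> 0
  row 4 [0000100]: clauses=TTTTTT -> 1
  (every remaining row is evaluated the same way; all 128 results are listed next)
Full result column, 8 rows per line (x1,x2,x3,x4 fixed per line; x5,x6,x7 runs 000..111 left to right):
  rows 0-7 [x1,x2,x3,x4=0000]: 01001100  (ones: 3)
  rows 8-15 [x1,x2,x3,x4=0001]: 01001100  (ones: 3)
  rows 16-23 [x1,x2,x3,x4=0010]: 11000000  (ones: 2)
  rows 24-31 [x1,x2,x3,x4=0011]: 11000000  (ones: 2)
  rows 32-39 [x1,x2,x3,x4=0100]: 01001100  (ones: 3)
  rows 40-47 [x1,x2,x3,x4=0101]: 00001100  (ones: 2)
  rows 48-55 [x1,x2,x3,x4=0110]: 11000000  (ones: 2)
  rows 56-63 [x1,x2,x3,x4=0111]: 00000000  (ones: 0)
  rows 64-71 [x1,x2,x3,x4=1000]: 00000000  (ones: 0)
  rows 72-79 [x1,x2,x3,x4=1001]: 00000000  (ones: 0)
  rows 80-87 [x1,x2,x3,x4=1010]: 00000000  (ones: 0)
  rows 88-95 [x1,x2,x3,x4=1011]: 00000000  (ones: 0)
  rows 96-103 [x1,x2,x3,x4=1100]: 00000000  (ones: 0)
  rows 104-111 [x1,x2,x3,x4=1101]: 00000000  (ones: 0)
  rows 112-119 [x1,x2,x3,x4=1110]: 00000000  (ones: 0)
  rows 120-127 [x1,x2,x3,x4=1111]: 00000000  (ones: 0)
Satisfying assignments = 3+3+2+2+3+2+2+0+0+0+0+0+0+0+0+0 = 17

17


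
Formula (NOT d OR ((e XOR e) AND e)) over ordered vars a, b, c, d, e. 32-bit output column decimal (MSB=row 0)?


Formula: (NOT d OR ((e XOR e) AND e)) over a, b, c, d, e (32 rows)
Evaluate each row (bits = a,b,c,d,e, MSB first):
  row 0 [00000]: (NOT 0 OR ((0 XOR 0) AND 0)) -> 1
  row 1 [00001]: (NOT 0 OR ((1 XOR 1) AND 1)) -> 1
  row 2 [00010]: (NOT 1 OR ((0 XOR 0) AND 0)) -> 0
  row 3 [00011]: (NOT 1 OR ((1 XOR 1) AND 1)) -> 0
  row 4 [00100]: (NOT 0 OR ((0 XOR 0) AND 0)) -> 1
  row 5 [00101]: (NOT 0 OR ((1 XOR 1) AND 1)) -> 1
  row 6 [00110]: (NOT 1 OR ((0 XOR 0) AND 0)) -> 0
  row 7 [00111]: (NOT 1 OR ((1 XOR 1) AND 1)) -> 0
  row 8 [01000]: (NOT 0 OR ((0 XOR 0) AND 0)) -> 1
  row 9 [01001]: (NOT 0 OR ((1 XOR 1) AND 1)) -> 1
  row 10 [01010]: (NOT 1 OR ((0 XOR 0) AND 0)) -> 0
  row 11 [01011]: (NOT 1 OR ((1 XOR 1) AND 1)) -> 0
  row 12 [01100]: (NOT 0 OR ((0 XOR 0) AND 0)) -> 1
  row 13 [01101]: (NOT 0 OR ((1 XOR 1) AND 1)) -> 1
  row 14 [01110]: (NOT 1 OR ((0 XOR 0) AND 0)) -> 0
  row 15 [01111]: (NOT 1 OR ((1 XOR 1) AND 1)) -> 0
  row 16 [10000]: (NOT 0 OR ((0 XOR 0) AND 0)) -> 1
  row 17 [10001]: (NOT 0 OR ((1 XOR 1) AND 1)) -> 1
  row 18 [10010]: (NOT 1 OR ((0 XOR 0) AND 0)) -> 0
  row 19 [10011]: (NOT 1 OR ((1 XOR 1) AND 1)) -> 0
  row 20 [10100]: (NOT 0 OR ((0 XOR 0) AND 0)) -> 1
  row 21 [10101]: (NOT 0 OR ((1 XOR 1) AND 1)) -> 1
  row 22 [10110]: (NOT 1 OR ((0 XOR 0) AND 0)) -> 0
  row 23 [10111]: (NOT 1 OR ((1 XOR 1) AND 1)) -> 0
  row 24 [11000]: (NOT 0 OR ((0 XOR 0) AND 0)) -> 1
  row 25 [11001]: (NOT 0 OR ((1 XOR 1) AND 1)) -> 1
  row 26 [11010]: (NOT 1 OR ((0 XOR 0) AND 0)) -> 0
  row 27 [11011]: (NOT 1 OR ((1 XOR 1) AND 1)) -> 0
  row 28 [11100]: (NOT 0 OR ((0 XOR 0) AND 0)) -> 1
  row 29 [11101]: (NOT 0 OR ((1 XOR 1) AND 1)) -> 1
  row 30 [11110]: (NOT 1 OR ((0 XOR 0) AND 0)) -> 0
  row 31 [11111]: (NOT 1 OR ((1 XOR 1) AND 1)) -> 0
Full result column, 4 rows per line (a,b,c fixed per line; d,e runs 00..11 left to right):
  rows 0-3 [a,b,c=000]: 1100  = hex C
  rows 4-7 [a,b,c=001]: 1100  = hex C
  rows 8-11 [a,b,c=010]: 1100  = hex C
  rows 12-15 [a,b,c=011]: 1100  = hex C
  rows 16-19 [a,b,c=100]: 1100  = hex C
  rows 20-23 [a,b,c=101]: 1100  = hex C
  rows 24-27 [a,b,c=110]: 1100  = hex C
  rows 28-31 [a,b,c=111]: 1100  = hex C
Output column (row 0 .. row 31) = 11001100110011001100110011001100
Output column grouped in 4s = 1100 1100 1100 1100 1100 1100 1100 1100 = 0xCCCCCCCC
Convert to decimal digit by digit (value = value*16 + digit):
  C -> 12
  12*16 + 12 (C) = 204
  204*16 + 12 (C) = 3276
  3276*16 + 12 (C) = 52428
  52428*16 + 12 (C) = 838860
  838860*16 + 12 (C) = 13421772
  13421772*16 + 12 (C) = 214748364
  214748364*16 + 12 (C) = 3435973836
Decimal = 3435973836

3435973836


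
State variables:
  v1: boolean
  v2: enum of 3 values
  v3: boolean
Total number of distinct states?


State space = product of domain sizes of all variables.
Domain sizes:
  v1 (boolean): 2
  v2 (enum of 3 values): 3
  v3 (boolean): 2
Product = 2 * 3 * 2 = 12

12


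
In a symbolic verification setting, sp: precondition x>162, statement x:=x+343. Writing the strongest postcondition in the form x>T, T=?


Formula: sp(P, x:=E) = exists old_x. (x = E[old_x/x]) AND P[old_x/x] (old_x is the value of x before the assignment; eliminate old_x by solving x = E[old_x/x] for old_x)
Step 1: Precondition P: x>162, i.e. old_x > 162
Step 2: Assignment gives x = old_x + 343, so old_x = x - 343
Step 3: Substitute into P: x - 343 > 162
Step 4: Simplify: x > 162+343 = 505

505


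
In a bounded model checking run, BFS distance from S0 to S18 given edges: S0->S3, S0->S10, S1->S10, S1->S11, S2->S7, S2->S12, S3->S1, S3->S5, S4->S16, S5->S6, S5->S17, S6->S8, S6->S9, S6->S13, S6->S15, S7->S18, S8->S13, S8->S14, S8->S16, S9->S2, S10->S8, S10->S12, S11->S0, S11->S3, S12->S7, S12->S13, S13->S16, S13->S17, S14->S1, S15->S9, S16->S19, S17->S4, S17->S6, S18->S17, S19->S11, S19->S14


BFS layer-by-layer from S0:
  dist 0: {S0}
  dist 1: {S3, S10}
  dist 2: {S1, S5, S8, S12}
  dist 3: {S6, S7, S11, S13, S14, S16, S17}
  dist 4: {S4, S9, S15, S18, S19}
  -> S18 reached at distance 4
Shortest path length = 4

4


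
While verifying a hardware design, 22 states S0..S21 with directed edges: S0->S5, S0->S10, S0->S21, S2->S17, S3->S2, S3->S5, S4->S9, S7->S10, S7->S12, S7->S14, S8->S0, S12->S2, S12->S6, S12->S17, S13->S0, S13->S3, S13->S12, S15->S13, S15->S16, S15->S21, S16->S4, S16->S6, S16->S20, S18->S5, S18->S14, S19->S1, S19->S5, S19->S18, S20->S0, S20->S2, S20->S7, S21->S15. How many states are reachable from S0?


BFS from S0:
  layer 0: {S0}
  layer 1: {S5, S10, S21}
  layer 2: {S15}
  layer 3: {S13, S16}
  layer 4: {S3, S4, S6, S12, S20}
  layer 5: {S2, S7, S9, S17}
  layer 6: {S14}
Reachable set: {S0, S2, S3, S4, S5, S6, S7, S9, S10, S12, S13, S14, S15, S16, S17, S20, S21}
Count = 17

17


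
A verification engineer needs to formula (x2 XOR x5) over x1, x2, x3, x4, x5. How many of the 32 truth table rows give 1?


Formula: (x2 XOR x5) over 5 vars (32 rows)
Evaluate each row (x1, x2, x3, x4, x5 as bits, MSB first):
  row 0 [00000]: (0 XOR 0) -> 0
  row 1 [00001]: (0 XOR 1) -> 1
  row 2 [00010]: (0 XOR 0) -> 0
  row 3 [00011]: (0 XOR 1) -> 1
  row 4 [00100]: (0 XOR 0) -> 0
  row 5 [00101]: (0 XOR 1) -> 1
  row 6 [00110]: (0 XOR 0) -> 0
  row 7 [00111]: (0 XOR 1) -> 1
  row 8 [01000]: (1 XOR 0) -> 1
  row 9 [01001]: (1 XOR 1) -> 0
  row 10 [01010]: (1 XOR 0) -> 1
  row 11 [01011]: (1 XOR 1) -> 0
  row 12 [01100]: (1 XOR 0) -> 1
  row 13 [01101]: (1 XOR 1) -> 0
  row 14 [01110]: (1 XOR 0) -> 1
  row 15 [01111]: (1 XOR 1) -> 0
  row 16 [10000]: (0 XOR 0) -> 0
  row 17 [10001]: (0 XOR 1) -> 1
  row 18 [10010]: (0 XOR 0) -> 0
  row 19 [10011]: (0 XOR 1) -> 1
  row 20 [10100]: (0 XOR 0) -> 0
  row 21 [10101]: (0 XOR 1) -> 1
  row 22 [10110]: (0 XOR 0) -> 0
  row 23 [10111]: (0 XOR 1) -> 1
  row 24 [11000]: (1 XOR 0) -> 1
  row 25 [11001]: (1 XOR 1) -> 0
  row 26 [11010]: (1 XOR 0) -> 1
  row 27 [11011]: (1 XOR 1) -> 0
  row 28 [11100]: (1 XOR 0) -> 1
  row 29 [11101]: (1 XOR 1) -> 0
  row 30 [11110]: (1 XOR 0) -> 1
  row 31 [11111]: (1 XOR 1) -> 0
Full result column, 8 rows per line (x1,x2 fixed per line; x3,x4,x5 runs 000..111 left to right):
  rows 0-7 [x1,x2=00]: 01010101  (ones: 4)
  rows 8-15 [x1,x2=01]: 10101010  (ones: 4)
  rows 16-23 [x1,x2=10]: 01010101  (ones: 4)
  rows 24-31 [x1,x2=11]: 10101010  (ones: 4)
Count of 1-rows = 4+4+4+4 = 16

16


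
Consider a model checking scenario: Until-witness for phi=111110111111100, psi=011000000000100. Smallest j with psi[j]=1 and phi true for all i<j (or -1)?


(phi U psi) at 0: need smallest j with psi[j]=1 and phi[i]=1 for all i in [0,j).
Scan from step 0:
  step 0: phi=1, psi=0 -> continue
  step 1: psi=1 and phi held for [0,1) -> witness found
Witness step = 1

1


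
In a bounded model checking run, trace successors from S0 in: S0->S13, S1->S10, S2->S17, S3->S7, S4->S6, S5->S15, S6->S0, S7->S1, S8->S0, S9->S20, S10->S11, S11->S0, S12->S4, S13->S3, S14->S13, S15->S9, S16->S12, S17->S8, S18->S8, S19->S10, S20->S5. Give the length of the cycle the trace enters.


Trace from S0 until a state repeats:
  S0 -> S13 -> S3 -> S7 -> S1 -> S10 -> S11 -> S0
S0 first seen at step 0, revisited at step 7.
Cycle length = 7 - 0 = 7

7


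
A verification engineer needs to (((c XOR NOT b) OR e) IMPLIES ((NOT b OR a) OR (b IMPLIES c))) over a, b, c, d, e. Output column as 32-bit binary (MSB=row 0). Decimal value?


Formula: (((c XOR NOT b) OR e) IMPLIES ((NOT b OR a) OR (b IMPLIES c))) over a, b, c, d, e (32 rows)
Evaluate each row (bits = a,b,c,d,e, MSB first):
  row 0 [00000]: (((0 XOR NOT 0) OR 0) IMPLIES ((NOT 0 OR 0) OR (0 IMPLIES 0))) -> 1
  row 1 [00001]: (((0 XOR NOT 0) OR 1) IMPLIES ((NOT 0 OR 0) OR (0 IMPLIES 0))) -> 1
  row 2 [00010]: (((0 XOR NOT 0) OR 0) IMPLIES ((NOT 0 OR 0) OR (0 IMPLIES 0))) -> 1
  row 3 [00011]: (((0 XOR NOT 0) OR 1) IMPLIES ((NOT 0 OR 0) OR (0 IMPLIES 0))) -> 1
  row 4 [00100]: (((1 XOR NOT 0) OR 0) IMPLIES ((NOT 0 OR 0) OR (0 IMPLIES 1))) -> 1
  row 5 [00101]: (((1 XOR NOT 0) OR 1) IMPLIES ((NOT 0 OR 0) OR (0 IMPLIES 1))) -> 1
  row 6 [00110]: (((1 XOR NOT 0) OR 0) IMPLIES ((NOT 0 OR 0) OR (0 IMPLIES 1))) -> 1
  row 7 [00111]: (((1 XOR NOT 0) OR 1) IMPLIES ((NOT 0 OR 0) OR (0 IMPLIES 1))) -> 1
  row 8 [01000]: (((0 XOR NOT 1) OR 0) IMPLIES ((NOT 1 OR 0) OR (1 IMPLIES 0))) -> 1
  row 9 [01001]: (((0 XOR NOT 1) OR 1) IMPLIES ((NOT 1 OR 0) OR (1 IMPLIES 0))) -> 0
  row 10 [01010]: (((0 XOR NOT 1) OR 0) IMPLIES ((NOT 1 OR 0) OR (1 IMPLIES 0))) -> 1
  row 11 [01011]: (((0 XOR NOT 1) OR 1) IMPLIES ((NOT 1 OR 0) OR (1 IMPLIES 0))) -> 0
  row 12 [01100]: (((1 XOR NOT 1) OR 0) IMPLIES ((NOT 1 OR 0) OR (1 IMPLIES 1))) -> 1
  row 13 [01101]: (((1 XOR NOT 1) OR 1) IMPLIES ((NOT 1 OR 0) OR (1 IMPLIES 1))) -> 1
  row 14 [01110]: (((1 XOR NOT 1) OR 0) IMPLIES ((NOT 1 OR 0) OR (1 IMPLIES 1))) -> 1
  row 15 [01111]: (((1 XOR NOT 1) OR 1) IMPLIES ((NOT 1 OR 0) OR (1 IMPLIES 1))) -> 1
  row 16 [10000]: (((0 XOR NOT 0) OR 0) IMPLIES ((NOT 0 OR 1) OR (0 IMPLIES 0))) -> 1
  row 17 [10001]: (((0 XOR NOT 0) OR 1) IMPLIES ((NOT 0 OR 1) OR (0 IMPLIES 0))) -> 1
  row 18 [10010]: (((0 XOR NOT 0) OR 0) IMPLIES ((NOT 0 OR 1) OR (0 IMPLIES 0))) -> 1
  row 19 [10011]: (((0 XOR NOT 0) OR 1) IMPLIES ((NOT 0 OR 1) OR (0 IMPLIES 0))) -> 1
  row 20 [10100]: (((1 XOR NOT 0) OR 0) IMPLIES ((NOT 0 OR 1) OR (0 IMPLIES 1))) -> 1
  row 21 [10101]: (((1 XOR NOT 0) OR 1) IMPLIES ((NOT 0 OR 1) OR (0 IMPLIES 1))) -> 1
  row 22 [10110]: (((1 XOR NOT 0) OR 0) IMPLIES ((NOT 0 OR 1) OR (0 IMPLIES 1))) -> 1
  row 23 [10111]: (((1 XOR NOT 0) OR 1) IMPLIES ((NOT 0 OR 1) OR (0 IMPLIES 1))) -> 1
  row 24 [11000]: (((0 XOR NOT 1) OR 0) IMPLIES ((NOT 1 OR 1) OR (1 IMPLIES 0))) -> 1
  row 25 [11001]: (((0 XOR NOT 1) OR 1) IMPLIES ((NOT 1 OR 1) OR (1 IMPLIES 0))) -> 1
  row 26 [11010]: (((0 XOR NOT 1) OR 0) IMPLIES ((NOT 1 OR 1) OR (1 IMPLIES 0))) -> 1
  row 27 [11011]: (((0 XOR NOT 1) OR 1) IMPLIES ((NOT 1 OR 1) OR (1 IMPLIES 0))) -> 1
  row 28 [11100]: (((1 XOR NOT 1) OR 0) IMPLIES ((NOT 1 OR 1) OR (1 IMPLIES 1))) -> 1
  row 29 [11101]: (((1 XOR NOT 1) OR 1) IMPLIES ((NOT 1 OR 1) OR (1 IMPLIES 1))) -> 1
  row 30 [11110]: (((1 XOR NOT 1) OR 0) IMPLIES ((NOT 1 OR 1) OR (1 IMPLIES 1))) -> 1
  row 31 [11111]: (((1 XOR NOT 1) OR 1) IMPLIES ((NOT 1 OR 1) OR (1 IMPLIES 1))) -> 1
Full result column, 4 rows per line (a,b,c fixed per line; d,e runs 00..11 left to right):
  rows 0-3 [a,b,c=000]: 1111  = hex F
  rows 4-7 [a,b,c=001]: 1111  = hex F
  rows 8-11 [a,b,c=010]: 1010  = hex A
  rows 12-15 [a,b,c=011]: 1111  = hex F
  rows 16-19 [a,b,c=100]: 1111  = hex F
  rows 20-23 [a,b,c=101]: 1111  = hex F
  rows 24-27 [a,b,c=110]: 1111  = hex F
  rows 28-31 [a,b,c=111]: 1111  = hex F
Output column (row 0 .. row 31) = 11111111101011111111111111111111
Output column grouped in 4s = 1111 1111 1010 1111 1111 1111 1111 1111 = 0xFFAFFFFF
Convert to decimal digit by digit (value = value*16 + digit):
  F -> 15
  15*16 + 15 (F) = 255
  255*16 + 10 (A) = 4090
  4090*16 + 15 (F) = 65455
  65455*16 + 15 (F) = 1047295
  1047295*16 + 15 (F) = 16756735
  16756735*16 + 15 (F) = 268107775
  268107775*16 + 15 (F) = 4289724415
Decimal = 4289724415

4289724415


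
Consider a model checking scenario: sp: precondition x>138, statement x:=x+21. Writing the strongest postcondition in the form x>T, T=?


Formula: sp(P, x:=E) = exists old_x. (x = E[old_x/x]) AND P[old_x/x] (old_x is the value of x before the assignment; eliminate old_x by solving x = E[old_x/x] for old_x)
Step 1: Precondition P: x>138, i.e. old_x > 138
Step 2: Assignment gives x = old_x + 21, so old_x = x - 21
Step 3: Substitute into P: x - 21 > 138
Step 4: Simplify: x > 138+21 = 159

159


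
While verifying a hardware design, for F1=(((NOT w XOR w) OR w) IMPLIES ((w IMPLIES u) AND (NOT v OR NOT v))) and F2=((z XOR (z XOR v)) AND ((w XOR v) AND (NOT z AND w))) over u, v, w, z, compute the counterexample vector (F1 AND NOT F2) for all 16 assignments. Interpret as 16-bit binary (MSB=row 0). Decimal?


F1 = (((NOT w XOR w) OR w) IMPLIES ((w IMPLIES u) AND (NOT v OR NOT v)))
F2 = ((z XOR (z XOR v)) AND ((w XOR v) AND (NOT z AND w)))
Counterexample to F1=>F2 is where F1=1 and F2=0.
Evaluate each row (bits = u,v,w,z, MSB first):
  row 0 [0000]: F1=1 F2=0 -> F1&~F2 -> 1
  row 1 [0001]: F1=1 F2=0 -> F1&~F2 -> 1
  row 2 [0010]: F1=0 F2=0 -> F1&~F2 -> 0
  row 3 [0011]: F1=0 F2=0 -> F1&~F2 -> 0
  row 4 [0100]: F1=0 F2=0 -> F1&~F2 -> 0
  row 5 [0101]: F1=0 F2=0 -> F1&~F2 -> 0
  row 6 [0110]: F1=0 F2=0 -> F1&~F2 -> 0
  row 7 [0111]: F1=0 F2=0 -> F1&~F2 -> 0
  row 8 [1000]: F1=1 F2=0 -> F1&~F2 -> 1
  row 9 [1001]: F1=1 F2=0 -> F1&~F2 -> 1
  row 10 [1010]: F1=1 F2=0 -> F1&~F2 -> 1
  row 11 [1011]: F1=1 F2=0 -> F1&~F2 -> 1
  row 12 [1100]: F1=0 F2=0 -> F1&~F2 -> 0
  row 13 [1101]: F1=0 F2=0 -> F1&~F2 -> 0
  row 14 [1110]: F1=0 F2=0 -> F1&~F2 -> 0
  row 15 [1111]: F1=0 F2=0 -> F1&~F2 -> 0
Full result column, 4 rows per line (u,v fixed per line; w,z runs 00..11 left to right):
  rows 0-3 [u,v=00]: 1100  = hex C
  rows 4-7 [u,v=01]: 0000  = hex 0
  rows 8-11 [u,v=10]: 1111  = hex F
  rows 12-15 [u,v=11]: 0000  = hex 0
Counterexample vector (row 0 .. row 15) = 1100000011110000
Output column grouped in 4s = 1100 0000 1111 0000 = 0xC0F0
Convert to decimal digit by digit (value = value*16 + digit):
  C -> 12
  12*16 + 0 = 192
  192*16 + 15 (F) = 3087
  3087*16 + 0 = 49392
Decimal = 49392

49392


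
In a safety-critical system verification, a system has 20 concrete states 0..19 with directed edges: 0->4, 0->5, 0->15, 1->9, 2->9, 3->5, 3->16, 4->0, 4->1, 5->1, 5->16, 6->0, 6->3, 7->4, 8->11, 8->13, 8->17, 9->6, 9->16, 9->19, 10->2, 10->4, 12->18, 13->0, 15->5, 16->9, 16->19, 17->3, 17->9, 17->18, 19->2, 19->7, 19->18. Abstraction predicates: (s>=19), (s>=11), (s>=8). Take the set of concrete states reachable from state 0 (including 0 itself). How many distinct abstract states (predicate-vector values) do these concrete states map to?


BFS from 0:
Concrete reachable: {0, 1, 2, 3, 4, 5, 6, 7, 9, 15, 16, 18, 19}
Abstract via predicates (s>=19), (s>=11), (s>=8):
  (0,0,0) <- {0, 1, 2, 3, 4, 5, 6, 7}
  (0,0,1) <- {9}
  (0,1,1) <- {15, 16, 18}
  (1,1,1) <- {19}
Distinct abstract states = 4

4


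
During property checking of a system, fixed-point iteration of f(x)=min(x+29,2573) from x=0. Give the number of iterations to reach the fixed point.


Step 1: x=0, cap=2573, increment=29
Step 2: x grows by 29 each step until capped at 2573; fixed point is x=2573
Step 3: iterations = ceil(2573/29) = 89

89


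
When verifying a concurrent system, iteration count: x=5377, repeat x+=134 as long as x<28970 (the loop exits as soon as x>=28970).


Step 1: x goes from 5377 toward 28970 by 134; the body runs while x<28970, so iterations = ceil((bound-start)/step)
Step 2: Distance=23593
Step 3: ceil(23593/134)=177

177


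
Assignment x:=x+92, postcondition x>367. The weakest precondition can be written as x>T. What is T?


Formula: wp(x:=E, P) = P[E/x] (substitute E for x in postcondition)
Step 1: Postcondition: x>367
Step 2: Substitute x+92 for x: x+92>367
Step 3: Solve for x: x > 367-92 = 275

275
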